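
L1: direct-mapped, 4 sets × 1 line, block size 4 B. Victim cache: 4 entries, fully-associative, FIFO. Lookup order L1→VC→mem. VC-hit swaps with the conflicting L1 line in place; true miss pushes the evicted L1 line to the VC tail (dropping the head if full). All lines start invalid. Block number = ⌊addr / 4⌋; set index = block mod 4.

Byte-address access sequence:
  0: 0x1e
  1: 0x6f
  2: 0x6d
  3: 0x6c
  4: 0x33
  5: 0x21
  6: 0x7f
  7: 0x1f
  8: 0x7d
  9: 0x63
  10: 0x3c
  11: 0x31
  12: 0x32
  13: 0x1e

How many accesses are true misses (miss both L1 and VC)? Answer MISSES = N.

MISSES = 8

#0 0x1e→b7/s3 MISS; vc=[]
#1 0x6f→b27/s3 MISS; vc=[7]
#2 0x6d→b27/s3 L1-HIT; vc=[7]
#3 0x6c→b27/s3 L1-HIT; vc=[7]
#4 0x33→b12/s0 MISS; vc=[7]
#5 0x21→b8/s0 MISS; vc=[7,12]
#6 0x7f→b31/s3 MISS; vc=[7,12,27]
#7 0x1f→b7/s3 VC-HIT; vc=[31,12,27]
#8 0x7d→b31/s3 VC-HIT; vc=[7,12,27]
#9 0x63→b24/s0 MISS; vc=[7,12,27,8]
#10 0x3c→b15/s3 MISS; vc=[12,27,8,31]
#11 0x31→b12/s0 VC-HIT; vc=[24,27,8,31]
#12 0x32→b12/s0 L1-HIT; vc=[24,27,8,31]
#13 0x1e→b7/s3 MISS; vc=[27,8,31,15]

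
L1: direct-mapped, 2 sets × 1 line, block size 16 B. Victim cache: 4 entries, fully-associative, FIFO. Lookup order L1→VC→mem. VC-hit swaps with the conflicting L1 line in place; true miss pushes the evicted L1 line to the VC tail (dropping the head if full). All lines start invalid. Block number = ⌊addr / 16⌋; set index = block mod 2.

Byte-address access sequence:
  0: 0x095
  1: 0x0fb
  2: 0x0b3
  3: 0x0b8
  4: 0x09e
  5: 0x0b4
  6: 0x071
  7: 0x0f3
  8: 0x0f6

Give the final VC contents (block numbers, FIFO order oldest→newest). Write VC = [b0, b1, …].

VC = [9, 7, 11]

0: 0x95 (blk 9, set 1) → MISS  vc=[]
1: 0xfb (blk 15, set 1) → MISS  vc=[9]
2: 0xb3 (blk 11, set 1) → MISS  vc=[9, 15]
3: 0xb8 (blk 11, set 1) → L1-HIT  vc=[9, 15]
4: 0x9e (blk 9, set 1) → VC-HIT  vc=[11, 15]
5: 0xb4 (blk 11, set 1) → VC-HIT  vc=[9, 15]
6: 0x71 (blk 7, set 1) → MISS  vc=[9, 15, 11]
7: 0xf3 (blk 15, set 1) → VC-HIT  vc=[9, 7, 11]
8: 0xf6 (blk 15, set 1) → L1-HIT  vc=[9, 7, 11]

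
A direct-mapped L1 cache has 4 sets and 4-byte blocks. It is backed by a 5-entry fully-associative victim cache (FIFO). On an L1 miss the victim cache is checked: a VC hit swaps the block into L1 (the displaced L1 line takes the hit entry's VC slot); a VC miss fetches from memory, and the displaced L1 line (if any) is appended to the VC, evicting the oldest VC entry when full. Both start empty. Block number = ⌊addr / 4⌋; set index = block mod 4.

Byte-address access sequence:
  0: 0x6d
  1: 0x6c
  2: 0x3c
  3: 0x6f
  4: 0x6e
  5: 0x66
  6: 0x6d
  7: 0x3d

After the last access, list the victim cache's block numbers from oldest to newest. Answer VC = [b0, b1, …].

VC = [27]

0: 0x6d (blk 27, set 3) → MISS  vc=[]
1: 0x6c (blk 27, set 3) → L1-HIT  vc=[]
2: 0x3c (blk 15, set 3) → MISS  vc=[27]
3: 0x6f (blk 27, set 3) → VC-HIT  vc=[15]
4: 0x6e (blk 27, set 3) → L1-HIT  vc=[15]
5: 0x66 (blk 25, set 1) → MISS  vc=[15]
6: 0x6d (blk 27, set 3) → L1-HIT  vc=[15]
7: 0x3d (blk 15, set 3) → VC-HIT  vc=[27]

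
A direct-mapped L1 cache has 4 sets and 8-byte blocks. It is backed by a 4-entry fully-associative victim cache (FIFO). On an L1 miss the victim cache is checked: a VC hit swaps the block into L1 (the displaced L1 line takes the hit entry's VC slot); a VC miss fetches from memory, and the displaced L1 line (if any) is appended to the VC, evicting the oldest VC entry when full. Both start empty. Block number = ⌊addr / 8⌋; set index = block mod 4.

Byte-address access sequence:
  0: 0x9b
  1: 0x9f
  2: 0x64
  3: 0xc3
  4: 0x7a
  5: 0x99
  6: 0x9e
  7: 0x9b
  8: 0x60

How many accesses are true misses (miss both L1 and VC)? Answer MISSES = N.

MISSES = 4

0: 0x9b (blk 19, set 3) → MISS  vc=[]
1: 0x9f (blk 19, set 3) → L1-HIT  vc=[]
2: 0x64 (blk 12, set 0) → MISS  vc=[]
3: 0xc3 (blk 24, set 0) → MISS  vc=[12]
4: 0x7a (blk 15, set 3) → MISS  vc=[12, 19]
5: 0x99 (blk 19, set 3) → VC-HIT  vc=[12, 15]
6: 0x9e (blk 19, set 3) → L1-HIT  vc=[12, 15]
7: 0x9b (blk 19, set 3) → L1-HIT  vc=[12, 15]
8: 0x60 (blk 12, set 0) → VC-HIT  vc=[24, 15]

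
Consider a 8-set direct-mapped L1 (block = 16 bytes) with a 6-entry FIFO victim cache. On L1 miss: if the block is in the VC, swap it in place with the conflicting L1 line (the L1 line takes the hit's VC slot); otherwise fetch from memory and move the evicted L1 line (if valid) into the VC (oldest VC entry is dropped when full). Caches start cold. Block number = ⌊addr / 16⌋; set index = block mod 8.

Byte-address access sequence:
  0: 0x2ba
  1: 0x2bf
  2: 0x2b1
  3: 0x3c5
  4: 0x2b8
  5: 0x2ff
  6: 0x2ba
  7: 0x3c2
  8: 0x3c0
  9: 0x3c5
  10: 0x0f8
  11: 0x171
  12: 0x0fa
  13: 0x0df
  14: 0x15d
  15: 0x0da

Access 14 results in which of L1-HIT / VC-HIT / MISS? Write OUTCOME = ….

#0 0x2ba→b43/s3 MISS; vc=[]
#1 0x2bf→b43/s3 L1-HIT; vc=[]
#2 0x2b1→b43/s3 L1-HIT; vc=[]
#3 0x3c5→b60/s4 MISS; vc=[]
#4 0x2b8→b43/s3 L1-HIT; vc=[]
#5 0x2ff→b47/s7 MISS; vc=[]
#6 0x2ba→b43/s3 L1-HIT; vc=[]
#7 0x3c2→b60/s4 L1-HIT; vc=[]
#8 0x3c0→b60/s4 L1-HIT; vc=[]
#9 0x3c5→b60/s4 L1-HIT; vc=[]
#10 0xf8→b15/s7 MISS; vc=[47]
#11 0x171→b23/s7 MISS; vc=[47,15]
#12 0xfa→b15/s7 VC-HIT; vc=[47,23]
#13 0xdf→b13/s5 MISS; vc=[47,23]
#14 0x15d→b21/s5 MISS; vc=[47,23,13]
#15 0xda→b13/s5 VC-HIT; vc=[47,23,21]

OUTCOME = MISS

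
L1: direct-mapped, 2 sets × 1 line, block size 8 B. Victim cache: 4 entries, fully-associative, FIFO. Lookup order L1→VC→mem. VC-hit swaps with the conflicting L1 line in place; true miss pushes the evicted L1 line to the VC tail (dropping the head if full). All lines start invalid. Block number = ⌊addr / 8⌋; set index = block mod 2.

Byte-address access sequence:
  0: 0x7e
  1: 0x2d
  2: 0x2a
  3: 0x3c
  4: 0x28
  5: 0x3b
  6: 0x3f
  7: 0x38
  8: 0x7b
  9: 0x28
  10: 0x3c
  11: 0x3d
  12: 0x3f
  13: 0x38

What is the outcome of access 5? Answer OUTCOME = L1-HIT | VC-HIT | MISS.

OUTCOME = VC-HIT

0: 0x7e (blk 15, set 1) → MISS  vc=[]
1: 0x2d (blk 5, set 1) → MISS  vc=[15]
2: 0x2a (blk 5, set 1) → L1-HIT  vc=[15]
3: 0x3c (blk 7, set 1) → MISS  vc=[15, 5]
4: 0x28 (blk 5, set 1) → VC-HIT  vc=[15, 7]
5: 0x3b (blk 7, set 1) → VC-HIT  vc=[15, 5]
6: 0x3f (blk 7, set 1) → L1-HIT  vc=[15, 5]
7: 0x38 (blk 7, set 1) → L1-HIT  vc=[15, 5]
8: 0x7b (blk 15, set 1) → VC-HIT  vc=[7, 5]
9: 0x28 (blk 5, set 1) → VC-HIT  vc=[7, 15]
10: 0x3c (blk 7, set 1) → VC-HIT  vc=[5, 15]
11: 0x3d (blk 7, set 1) → L1-HIT  vc=[5, 15]
12: 0x3f (blk 7, set 1) → L1-HIT  vc=[5, 15]
13: 0x38 (blk 7, set 1) → L1-HIT  vc=[5, 15]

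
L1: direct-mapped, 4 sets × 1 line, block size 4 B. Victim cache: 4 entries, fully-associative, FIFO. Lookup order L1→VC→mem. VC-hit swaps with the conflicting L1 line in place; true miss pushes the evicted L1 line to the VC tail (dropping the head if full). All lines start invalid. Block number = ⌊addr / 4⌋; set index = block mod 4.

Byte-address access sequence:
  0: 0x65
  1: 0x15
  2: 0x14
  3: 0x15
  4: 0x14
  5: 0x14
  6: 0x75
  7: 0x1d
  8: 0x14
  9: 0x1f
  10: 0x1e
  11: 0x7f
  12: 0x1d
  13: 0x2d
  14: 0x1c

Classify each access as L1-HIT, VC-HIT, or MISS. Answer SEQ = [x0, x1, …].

  [0] addr=0x65 blk=25 s=1: MISS | VC []
  [1] addr=0x15 blk=5 s=1: MISS | VC [25]
  [2] addr=0x14 blk=5 s=1: L1-HIT | VC [25]
  [3] addr=0x15 blk=5 s=1: L1-HIT | VC [25]
  [4] addr=0x14 blk=5 s=1: L1-HIT | VC [25]
  [5] addr=0x14 blk=5 s=1: L1-HIT | VC [25]
  [6] addr=0x75 blk=29 s=1: MISS | VC [25, 5]
  [7] addr=0x1d blk=7 s=3: MISS | VC [25, 5]
  [8] addr=0x14 blk=5 s=1: VC-HIT | VC [25, 29]
  [9] addr=0x1f blk=7 s=3: L1-HIT | VC [25, 29]
  [10] addr=0x1e blk=7 s=3: L1-HIT | VC [25, 29]
  [11] addr=0x7f blk=31 s=3: MISS | VC [25, 29, 7]
  [12] addr=0x1d blk=7 s=3: VC-HIT | VC [25, 29, 31]
  [13] addr=0x2d blk=11 s=3: MISS | VC [25, 29, 31, 7]
  [14] addr=0x1c blk=7 s=3: VC-HIT | VC [25, 29, 31, 11]

SEQ = [MISS, MISS, L1-HIT, L1-HIT, L1-HIT, L1-HIT, MISS, MISS, VC-HIT, L1-HIT, L1-HIT, MISS, VC-HIT, MISS, VC-HIT]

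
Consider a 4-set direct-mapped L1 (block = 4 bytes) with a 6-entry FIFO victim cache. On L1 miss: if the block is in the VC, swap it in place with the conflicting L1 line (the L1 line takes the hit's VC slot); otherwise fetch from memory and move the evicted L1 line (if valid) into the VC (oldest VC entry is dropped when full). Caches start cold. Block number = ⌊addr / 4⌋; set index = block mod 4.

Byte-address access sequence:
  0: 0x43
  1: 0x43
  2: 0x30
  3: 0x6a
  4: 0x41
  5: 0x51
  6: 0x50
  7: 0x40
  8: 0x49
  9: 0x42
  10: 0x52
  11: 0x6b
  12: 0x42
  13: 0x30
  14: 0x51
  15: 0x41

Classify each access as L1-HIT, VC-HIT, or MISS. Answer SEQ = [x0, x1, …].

SEQ = [MISS, L1-HIT, MISS, MISS, VC-HIT, MISS, L1-HIT, VC-HIT, MISS, L1-HIT, VC-HIT, VC-HIT, VC-HIT, VC-HIT, VC-HIT, VC-HIT]

#0 0x43→b16/s0 MISS; vc=[]
#1 0x43→b16/s0 L1-HIT; vc=[]
#2 0x30→b12/s0 MISS; vc=[16]
#3 0x6a→b26/s2 MISS; vc=[16]
#4 0x41→b16/s0 VC-HIT; vc=[12]
#5 0x51→b20/s0 MISS; vc=[12,16]
#6 0x50→b20/s0 L1-HIT; vc=[12,16]
#7 0x40→b16/s0 VC-HIT; vc=[12,20]
#8 0x49→b18/s2 MISS; vc=[12,20,26]
#9 0x42→b16/s0 L1-HIT; vc=[12,20,26]
#10 0x52→b20/s0 VC-HIT; vc=[12,16,26]
#11 0x6b→b26/s2 VC-HIT; vc=[12,16,18]
#12 0x42→b16/s0 VC-HIT; vc=[12,20,18]
#13 0x30→b12/s0 VC-HIT; vc=[16,20,18]
#14 0x51→b20/s0 VC-HIT; vc=[16,12,18]
#15 0x41→b16/s0 VC-HIT; vc=[20,12,18]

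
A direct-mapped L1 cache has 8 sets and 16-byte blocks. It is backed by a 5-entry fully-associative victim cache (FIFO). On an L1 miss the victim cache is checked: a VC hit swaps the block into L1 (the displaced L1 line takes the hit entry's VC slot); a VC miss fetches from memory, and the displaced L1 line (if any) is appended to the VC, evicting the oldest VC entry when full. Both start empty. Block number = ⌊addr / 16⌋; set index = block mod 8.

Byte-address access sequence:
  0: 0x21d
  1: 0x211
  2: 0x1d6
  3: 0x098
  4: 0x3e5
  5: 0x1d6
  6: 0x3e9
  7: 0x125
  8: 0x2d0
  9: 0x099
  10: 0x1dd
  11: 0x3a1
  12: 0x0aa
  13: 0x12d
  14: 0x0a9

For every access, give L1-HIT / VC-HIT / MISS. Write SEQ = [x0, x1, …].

SEQ = [MISS, L1-HIT, MISS, MISS, MISS, L1-HIT, L1-HIT, MISS, MISS, L1-HIT, VC-HIT, MISS, MISS, VC-HIT, VC-HIT]

0: 0x21d (blk 33, set 1) → MISS  vc=[]
1: 0x211 (blk 33, set 1) → L1-HIT  vc=[]
2: 0x1d6 (blk 29, set 5) → MISS  vc=[]
3: 0x98 (blk 9, set 1) → MISS  vc=[33]
4: 0x3e5 (blk 62, set 6) → MISS  vc=[33]
5: 0x1d6 (blk 29, set 5) → L1-HIT  vc=[33]
6: 0x3e9 (blk 62, set 6) → L1-HIT  vc=[33]
7: 0x125 (blk 18, set 2) → MISS  vc=[33]
8: 0x2d0 (blk 45, set 5) → MISS  vc=[33, 29]
9: 0x99 (blk 9, set 1) → L1-HIT  vc=[33, 29]
10: 0x1dd (blk 29, set 5) → VC-HIT  vc=[33, 45]
11: 0x3a1 (blk 58, set 2) → MISS  vc=[33, 45, 18]
12: 0xaa (blk 10, set 2) → MISS  vc=[33, 45, 18, 58]
13: 0x12d (blk 18, set 2) → VC-HIT  vc=[33, 45, 10, 58]
14: 0xa9 (blk 10, set 2) → VC-HIT  vc=[33, 45, 18, 58]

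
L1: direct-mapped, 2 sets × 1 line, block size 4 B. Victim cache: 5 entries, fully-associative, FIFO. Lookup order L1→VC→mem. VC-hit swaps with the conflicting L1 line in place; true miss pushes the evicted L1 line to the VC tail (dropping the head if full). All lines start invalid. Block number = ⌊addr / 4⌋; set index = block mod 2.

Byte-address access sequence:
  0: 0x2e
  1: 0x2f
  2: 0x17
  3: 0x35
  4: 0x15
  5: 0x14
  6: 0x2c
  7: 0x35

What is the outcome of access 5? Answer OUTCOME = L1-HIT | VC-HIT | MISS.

OUTCOME = L1-HIT

0: 0x2e (blk 11, set 1) → MISS  vc=[]
1: 0x2f (blk 11, set 1) → L1-HIT  vc=[]
2: 0x17 (blk 5, set 1) → MISS  vc=[11]
3: 0x35 (blk 13, set 1) → MISS  vc=[11, 5]
4: 0x15 (blk 5, set 1) → VC-HIT  vc=[11, 13]
5: 0x14 (blk 5, set 1) → L1-HIT  vc=[11, 13]
6: 0x2c (blk 11, set 1) → VC-HIT  vc=[5, 13]
7: 0x35 (blk 13, set 1) → VC-HIT  vc=[5, 11]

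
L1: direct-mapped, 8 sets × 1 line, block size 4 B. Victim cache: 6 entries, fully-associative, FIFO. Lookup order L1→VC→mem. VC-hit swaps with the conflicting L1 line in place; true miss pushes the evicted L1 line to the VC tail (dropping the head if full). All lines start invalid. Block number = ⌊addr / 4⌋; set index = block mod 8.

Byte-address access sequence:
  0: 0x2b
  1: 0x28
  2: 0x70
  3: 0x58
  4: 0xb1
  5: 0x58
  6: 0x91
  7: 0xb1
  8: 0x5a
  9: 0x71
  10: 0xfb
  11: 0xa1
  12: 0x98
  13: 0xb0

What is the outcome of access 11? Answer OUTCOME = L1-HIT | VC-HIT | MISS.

  [0] addr=0x2b blk=10 s=2: MISS | VC []
  [1] addr=0x28 blk=10 s=2: L1-HIT | VC []
  [2] addr=0x70 blk=28 s=4: MISS | VC []
  [3] addr=0x58 blk=22 s=6: MISS | VC []
  [4] addr=0xb1 blk=44 s=4: MISS | VC [28]
  [5] addr=0x58 blk=22 s=6: L1-HIT | VC [28]
  [6] addr=0x91 blk=36 s=4: MISS | VC [28, 44]
  [7] addr=0xb1 blk=44 s=4: VC-HIT | VC [28, 36]
  [8] addr=0x5a blk=22 s=6: L1-HIT | VC [28, 36]
  [9] addr=0x71 blk=28 s=4: VC-HIT | VC [44, 36]
  [10] addr=0xfb blk=62 s=6: MISS | VC [44, 36, 22]
  [11] addr=0xa1 blk=40 s=0: MISS | VC [44, 36, 22]
  [12] addr=0x98 blk=38 s=6: MISS | VC [44, 36, 22, 62]
  [13] addr=0xb0 blk=44 s=4: VC-HIT | VC [28, 36, 22, 62]

OUTCOME = MISS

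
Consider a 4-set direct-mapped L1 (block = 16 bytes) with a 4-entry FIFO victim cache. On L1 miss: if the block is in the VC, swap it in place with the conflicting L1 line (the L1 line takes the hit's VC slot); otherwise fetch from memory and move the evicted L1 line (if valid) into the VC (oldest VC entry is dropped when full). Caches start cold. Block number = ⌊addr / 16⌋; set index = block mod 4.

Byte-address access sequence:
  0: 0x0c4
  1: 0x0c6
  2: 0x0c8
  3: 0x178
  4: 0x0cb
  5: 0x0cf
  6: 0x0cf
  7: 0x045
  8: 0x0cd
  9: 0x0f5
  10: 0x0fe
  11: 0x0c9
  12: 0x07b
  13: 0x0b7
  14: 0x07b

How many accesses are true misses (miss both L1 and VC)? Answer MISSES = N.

0: 0xc4 (blk 12, set 0) → MISS  vc=[]
1: 0xc6 (blk 12, set 0) → L1-HIT  vc=[]
2: 0xc8 (blk 12, set 0) → L1-HIT  vc=[]
3: 0x178 (blk 23, set 3) → MISS  vc=[]
4: 0xcb (blk 12, set 0) → L1-HIT  vc=[]
5: 0xcf (blk 12, set 0) → L1-HIT  vc=[]
6: 0xcf (blk 12, set 0) → L1-HIT  vc=[]
7: 0x45 (blk 4, set 0) → MISS  vc=[12]
8: 0xcd (blk 12, set 0) → VC-HIT  vc=[4]
9: 0xf5 (blk 15, set 3) → MISS  vc=[4, 23]
10: 0xfe (blk 15, set 3) → L1-HIT  vc=[4, 23]
11: 0xc9 (blk 12, set 0) → L1-HIT  vc=[4, 23]
12: 0x7b (blk 7, set 3) → MISS  vc=[4, 23, 15]
13: 0xb7 (blk 11, set 3) → MISS  vc=[4, 23, 15, 7]
14: 0x7b (blk 7, set 3) → VC-HIT  vc=[4, 23, 15, 11]

MISSES = 6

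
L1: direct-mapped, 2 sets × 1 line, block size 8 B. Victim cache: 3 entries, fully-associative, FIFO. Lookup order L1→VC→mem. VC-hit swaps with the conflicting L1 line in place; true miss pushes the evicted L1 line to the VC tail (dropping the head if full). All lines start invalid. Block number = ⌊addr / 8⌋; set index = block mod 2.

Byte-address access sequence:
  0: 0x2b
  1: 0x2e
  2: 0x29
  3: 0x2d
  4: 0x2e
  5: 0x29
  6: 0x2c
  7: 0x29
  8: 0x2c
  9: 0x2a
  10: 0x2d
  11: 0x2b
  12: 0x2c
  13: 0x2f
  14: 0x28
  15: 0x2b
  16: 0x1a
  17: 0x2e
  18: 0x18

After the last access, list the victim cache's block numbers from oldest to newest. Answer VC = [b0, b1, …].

  [0] addr=0x2b blk=5 s=1: MISS | VC []
  [1] addr=0x2e blk=5 s=1: L1-HIT | VC []
  [2] addr=0x29 blk=5 s=1: L1-HIT | VC []
  [3] addr=0x2d blk=5 s=1: L1-HIT | VC []
  [4] addr=0x2e blk=5 s=1: L1-HIT | VC []
  [5] addr=0x29 blk=5 s=1: L1-HIT | VC []
  [6] addr=0x2c blk=5 s=1: L1-HIT | VC []
  [7] addr=0x29 blk=5 s=1: L1-HIT | VC []
  [8] addr=0x2c blk=5 s=1: L1-HIT | VC []
  [9] addr=0x2a blk=5 s=1: L1-HIT | VC []
  [10] addr=0x2d blk=5 s=1: L1-HIT | VC []
  [11] addr=0x2b blk=5 s=1: L1-HIT | VC []
  [12] addr=0x2c blk=5 s=1: L1-HIT | VC []
  [13] addr=0x2f blk=5 s=1: L1-HIT | VC []
  [14] addr=0x28 blk=5 s=1: L1-HIT | VC []
  [15] addr=0x2b blk=5 s=1: L1-HIT | VC []
  [16] addr=0x1a blk=3 s=1: MISS | VC [5]
  [17] addr=0x2e blk=5 s=1: VC-HIT | VC [3]
  [18] addr=0x18 blk=3 s=1: VC-HIT | VC [5]

VC = [5]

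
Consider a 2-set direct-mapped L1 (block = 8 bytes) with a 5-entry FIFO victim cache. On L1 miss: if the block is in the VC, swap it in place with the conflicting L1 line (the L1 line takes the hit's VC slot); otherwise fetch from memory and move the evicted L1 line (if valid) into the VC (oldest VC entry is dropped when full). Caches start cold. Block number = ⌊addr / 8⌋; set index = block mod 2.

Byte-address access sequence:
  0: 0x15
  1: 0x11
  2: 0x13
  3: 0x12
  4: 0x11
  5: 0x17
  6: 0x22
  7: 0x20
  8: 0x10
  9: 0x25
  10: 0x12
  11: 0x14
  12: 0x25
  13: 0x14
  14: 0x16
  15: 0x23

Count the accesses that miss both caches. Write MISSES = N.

  [0] addr=0x15 blk=2 s=0: MISS | VC []
  [1] addr=0x11 blk=2 s=0: L1-HIT | VC []
  [2] addr=0x13 blk=2 s=0: L1-HIT | VC []
  [3] addr=0x12 blk=2 s=0: L1-HIT | VC []
  [4] addr=0x11 blk=2 s=0: L1-HIT | VC []
  [5] addr=0x17 blk=2 s=0: L1-HIT | VC []
  [6] addr=0x22 blk=4 s=0: MISS | VC [2]
  [7] addr=0x20 blk=4 s=0: L1-HIT | VC [2]
  [8] addr=0x10 blk=2 s=0: VC-HIT | VC [4]
  [9] addr=0x25 blk=4 s=0: VC-HIT | VC [2]
  [10] addr=0x12 blk=2 s=0: VC-HIT | VC [4]
  [11] addr=0x14 blk=2 s=0: L1-HIT | VC [4]
  [12] addr=0x25 blk=4 s=0: VC-HIT | VC [2]
  [13] addr=0x14 blk=2 s=0: VC-HIT | VC [4]
  [14] addr=0x16 blk=2 s=0: L1-HIT | VC [4]
  [15] addr=0x23 blk=4 s=0: VC-HIT | VC [2]

MISSES = 2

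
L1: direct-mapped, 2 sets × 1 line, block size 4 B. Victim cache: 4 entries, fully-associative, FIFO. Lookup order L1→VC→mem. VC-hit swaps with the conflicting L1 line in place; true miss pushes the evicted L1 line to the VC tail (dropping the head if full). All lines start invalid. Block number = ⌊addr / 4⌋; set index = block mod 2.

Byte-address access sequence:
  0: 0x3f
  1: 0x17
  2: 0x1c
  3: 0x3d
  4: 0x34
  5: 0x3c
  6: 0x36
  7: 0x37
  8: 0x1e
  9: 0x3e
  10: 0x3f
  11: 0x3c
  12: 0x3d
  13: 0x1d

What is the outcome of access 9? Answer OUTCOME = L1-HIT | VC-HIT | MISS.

0: 0x3f (blk 15, set 1) → MISS  vc=[]
1: 0x17 (blk 5, set 1) → MISS  vc=[15]
2: 0x1c (blk 7, set 1) → MISS  vc=[15, 5]
3: 0x3d (blk 15, set 1) → VC-HIT  vc=[7, 5]
4: 0x34 (blk 13, set 1) → MISS  vc=[7, 5, 15]
5: 0x3c (blk 15, set 1) → VC-HIT  vc=[7, 5, 13]
6: 0x36 (blk 13, set 1) → VC-HIT  vc=[7, 5, 15]
7: 0x37 (blk 13, set 1) → L1-HIT  vc=[7, 5, 15]
8: 0x1e (blk 7, set 1) → VC-HIT  vc=[13, 5, 15]
9: 0x3e (blk 15, set 1) → VC-HIT  vc=[13, 5, 7]
10: 0x3f (blk 15, set 1) → L1-HIT  vc=[13, 5, 7]
11: 0x3c (blk 15, set 1) → L1-HIT  vc=[13, 5, 7]
12: 0x3d (blk 15, set 1) → L1-HIT  vc=[13, 5, 7]
13: 0x1d (blk 7, set 1) → VC-HIT  vc=[13, 5, 15]

OUTCOME = VC-HIT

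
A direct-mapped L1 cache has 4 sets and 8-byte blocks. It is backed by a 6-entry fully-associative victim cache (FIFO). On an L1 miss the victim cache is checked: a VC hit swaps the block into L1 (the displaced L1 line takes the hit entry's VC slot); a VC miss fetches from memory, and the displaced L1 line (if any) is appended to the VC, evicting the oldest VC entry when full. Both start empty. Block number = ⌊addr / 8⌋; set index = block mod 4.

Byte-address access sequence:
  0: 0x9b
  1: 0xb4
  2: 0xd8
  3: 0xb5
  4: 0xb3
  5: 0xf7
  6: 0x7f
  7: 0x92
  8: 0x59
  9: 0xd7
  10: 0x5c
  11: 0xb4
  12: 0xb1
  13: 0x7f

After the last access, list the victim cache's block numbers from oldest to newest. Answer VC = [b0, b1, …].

VC = [19, 26, 27, 30, 11, 18]

  [0] addr=0x9b blk=19 s=3: MISS | VC []
  [1] addr=0xb4 blk=22 s=2: MISS | VC []
  [2] addr=0xd8 blk=27 s=3: MISS | VC [19]
  [3] addr=0xb5 blk=22 s=2: L1-HIT | VC [19]
  [4] addr=0xb3 blk=22 s=2: L1-HIT | VC [19]
  [5] addr=0xf7 blk=30 s=2: MISS | VC [19, 22]
  [6] addr=0x7f blk=15 s=3: MISS | VC [19, 22, 27]
  [7] addr=0x92 blk=18 s=2: MISS | VC [19, 22, 27, 30]
  [8] addr=0x59 blk=11 s=3: MISS | VC [19, 22, 27, 30, 15]
  [9] addr=0xd7 blk=26 s=2: MISS | VC [19, 22, 27, 30, 15, 18]
  [10] addr=0x5c blk=11 s=3: L1-HIT | VC [19, 22, 27, 30, 15, 18]
  [11] addr=0xb4 blk=22 s=2: VC-HIT | VC [19, 26, 27, 30, 15, 18]
  [12] addr=0xb1 blk=22 s=2: L1-HIT | VC [19, 26, 27, 30, 15, 18]
  [13] addr=0x7f blk=15 s=3: VC-HIT | VC [19, 26, 27, 30, 11, 18]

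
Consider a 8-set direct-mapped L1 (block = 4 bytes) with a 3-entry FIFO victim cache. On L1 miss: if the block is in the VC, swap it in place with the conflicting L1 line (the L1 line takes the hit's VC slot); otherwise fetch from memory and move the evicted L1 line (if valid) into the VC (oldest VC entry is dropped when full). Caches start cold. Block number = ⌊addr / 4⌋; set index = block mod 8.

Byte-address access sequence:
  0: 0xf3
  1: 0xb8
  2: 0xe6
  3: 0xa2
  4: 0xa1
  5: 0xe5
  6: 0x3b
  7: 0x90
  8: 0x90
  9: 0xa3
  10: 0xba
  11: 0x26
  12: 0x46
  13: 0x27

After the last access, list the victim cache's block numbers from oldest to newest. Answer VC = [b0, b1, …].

  [0] addr=0xf3 blk=60 s=4: MISS | VC []
  [1] addr=0xb8 blk=46 s=6: MISS | VC []
  [2] addr=0xe6 blk=57 s=1: MISS | VC []
  [3] addr=0xa2 blk=40 s=0: MISS | VC []
  [4] addr=0xa1 blk=40 s=0: L1-HIT | VC []
  [5] addr=0xe5 blk=57 s=1: L1-HIT | VC []
  [6] addr=0x3b blk=14 s=6: MISS | VC [46]
  [7] addr=0x90 blk=36 s=4: MISS | VC [46, 60]
  [8] addr=0x90 blk=36 s=4: L1-HIT | VC [46, 60]
  [9] addr=0xa3 blk=40 s=0: L1-HIT | VC [46, 60]
  [10] addr=0xba blk=46 s=6: VC-HIT | VC [14, 60]
  [11] addr=0x26 blk=9 s=1: MISS | VC [14, 60, 57]
  [12] addr=0x46 blk=17 s=1: MISS | VC [60, 57, 9]
  [13] addr=0x27 blk=9 s=1: VC-HIT | VC [60, 57, 17]

VC = [60, 57, 17]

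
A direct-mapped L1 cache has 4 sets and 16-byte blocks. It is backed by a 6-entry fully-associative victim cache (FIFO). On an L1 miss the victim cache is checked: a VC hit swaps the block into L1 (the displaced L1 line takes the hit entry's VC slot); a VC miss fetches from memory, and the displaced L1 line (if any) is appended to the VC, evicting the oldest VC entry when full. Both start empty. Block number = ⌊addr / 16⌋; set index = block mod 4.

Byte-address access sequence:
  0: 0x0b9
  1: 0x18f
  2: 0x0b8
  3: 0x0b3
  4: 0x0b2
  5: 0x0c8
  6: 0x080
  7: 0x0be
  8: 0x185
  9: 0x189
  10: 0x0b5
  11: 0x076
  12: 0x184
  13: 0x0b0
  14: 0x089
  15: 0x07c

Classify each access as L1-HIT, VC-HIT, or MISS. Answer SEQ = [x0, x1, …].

SEQ = [MISS, MISS, L1-HIT, L1-HIT, L1-HIT, MISS, MISS, L1-HIT, VC-HIT, L1-HIT, L1-HIT, MISS, L1-HIT, VC-HIT, VC-HIT, VC-HIT]

0: 0xb9 (blk 11, set 3) → MISS  vc=[]
1: 0x18f (blk 24, set 0) → MISS  vc=[]
2: 0xb8 (blk 11, set 3) → L1-HIT  vc=[]
3: 0xb3 (blk 11, set 3) → L1-HIT  vc=[]
4: 0xb2 (blk 11, set 3) → L1-HIT  vc=[]
5: 0xc8 (blk 12, set 0) → MISS  vc=[24]
6: 0x80 (blk 8, set 0) → MISS  vc=[24, 12]
7: 0xbe (blk 11, set 3) → L1-HIT  vc=[24, 12]
8: 0x185 (blk 24, set 0) → VC-HIT  vc=[8, 12]
9: 0x189 (blk 24, set 0) → L1-HIT  vc=[8, 12]
10: 0xb5 (blk 11, set 3) → L1-HIT  vc=[8, 12]
11: 0x76 (blk 7, set 3) → MISS  vc=[8, 12, 11]
12: 0x184 (blk 24, set 0) → L1-HIT  vc=[8, 12, 11]
13: 0xb0 (blk 11, set 3) → VC-HIT  vc=[8, 12, 7]
14: 0x89 (blk 8, set 0) → VC-HIT  vc=[24, 12, 7]
15: 0x7c (blk 7, set 3) → VC-HIT  vc=[24, 12, 11]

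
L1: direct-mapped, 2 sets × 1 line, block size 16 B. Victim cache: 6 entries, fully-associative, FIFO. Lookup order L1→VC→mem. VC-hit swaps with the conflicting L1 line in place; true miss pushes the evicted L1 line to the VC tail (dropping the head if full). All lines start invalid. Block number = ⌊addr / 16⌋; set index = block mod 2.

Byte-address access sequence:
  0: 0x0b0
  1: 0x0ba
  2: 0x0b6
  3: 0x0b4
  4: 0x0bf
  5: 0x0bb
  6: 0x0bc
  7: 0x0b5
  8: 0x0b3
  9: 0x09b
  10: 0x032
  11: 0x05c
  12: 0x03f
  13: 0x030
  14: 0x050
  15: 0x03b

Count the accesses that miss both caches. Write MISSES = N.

#0 0xb0→b11/s1 MISS; vc=[]
#1 0xba→b11/s1 L1-HIT; vc=[]
#2 0xb6→b11/s1 L1-HIT; vc=[]
#3 0xb4→b11/s1 L1-HIT; vc=[]
#4 0xbf→b11/s1 L1-HIT; vc=[]
#5 0xbb→b11/s1 L1-HIT; vc=[]
#6 0xbc→b11/s1 L1-HIT; vc=[]
#7 0xb5→b11/s1 L1-HIT; vc=[]
#8 0xb3→b11/s1 L1-HIT; vc=[]
#9 0x9b→b9/s1 MISS; vc=[11]
#10 0x32→b3/s1 MISS; vc=[11,9]
#11 0x5c→b5/s1 MISS; vc=[11,9,3]
#12 0x3f→b3/s1 VC-HIT; vc=[11,9,5]
#13 0x30→b3/s1 L1-HIT; vc=[11,9,5]
#14 0x50→b5/s1 VC-HIT; vc=[11,9,3]
#15 0x3b→b3/s1 VC-HIT; vc=[11,9,5]

MISSES = 4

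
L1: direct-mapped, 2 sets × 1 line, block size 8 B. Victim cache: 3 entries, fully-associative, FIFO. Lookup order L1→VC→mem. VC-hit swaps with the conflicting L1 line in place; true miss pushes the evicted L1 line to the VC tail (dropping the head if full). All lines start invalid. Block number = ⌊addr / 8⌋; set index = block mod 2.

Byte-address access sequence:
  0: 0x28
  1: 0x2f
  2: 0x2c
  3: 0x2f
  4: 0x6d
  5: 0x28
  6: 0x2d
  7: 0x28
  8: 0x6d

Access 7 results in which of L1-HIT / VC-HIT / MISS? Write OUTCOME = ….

  [0] addr=0x28 blk=5 s=1: MISS | VC []
  [1] addr=0x2f blk=5 s=1: L1-HIT | VC []
  [2] addr=0x2c blk=5 s=1: L1-HIT | VC []
  [3] addr=0x2f blk=5 s=1: L1-HIT | VC []
  [4] addr=0x6d blk=13 s=1: MISS | VC [5]
  [5] addr=0x28 blk=5 s=1: VC-HIT | VC [13]
  [6] addr=0x2d blk=5 s=1: L1-HIT | VC [13]
  [7] addr=0x28 blk=5 s=1: L1-HIT | VC [13]
  [8] addr=0x6d blk=13 s=1: VC-HIT | VC [5]

OUTCOME = L1-HIT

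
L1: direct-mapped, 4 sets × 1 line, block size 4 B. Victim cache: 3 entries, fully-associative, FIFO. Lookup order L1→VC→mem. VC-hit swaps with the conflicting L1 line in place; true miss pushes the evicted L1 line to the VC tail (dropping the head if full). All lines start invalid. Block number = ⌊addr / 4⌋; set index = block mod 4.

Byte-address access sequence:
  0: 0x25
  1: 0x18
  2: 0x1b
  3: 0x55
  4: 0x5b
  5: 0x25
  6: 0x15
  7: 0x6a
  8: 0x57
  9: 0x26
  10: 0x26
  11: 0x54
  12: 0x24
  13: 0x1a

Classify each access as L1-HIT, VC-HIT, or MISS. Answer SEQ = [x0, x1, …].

SEQ = [MISS, MISS, L1-HIT, MISS, MISS, VC-HIT, MISS, MISS, MISS, VC-HIT, L1-HIT, VC-HIT, VC-HIT, MISS]

  [0] addr=0x25 blk=9 s=1: MISS | VC []
  [1] addr=0x18 blk=6 s=2: MISS | VC []
  [2] addr=0x1b blk=6 s=2: L1-HIT | VC []
  [3] addr=0x55 blk=21 s=1: MISS | VC [9]
  [4] addr=0x5b blk=22 s=2: MISS | VC [9, 6]
  [5] addr=0x25 blk=9 s=1: VC-HIT | VC [21, 6]
  [6] addr=0x15 blk=5 s=1: MISS | VC [21, 6, 9]
  [7] addr=0x6a blk=26 s=2: MISS | VC [6, 9, 22]
  [8] addr=0x57 blk=21 s=1: MISS | VC [9, 22, 5]
  [9] addr=0x26 blk=9 s=1: VC-HIT | VC [21, 22, 5]
  [10] addr=0x26 blk=9 s=1: L1-HIT | VC [21, 22, 5]
  [11] addr=0x54 blk=21 s=1: VC-HIT | VC [9, 22, 5]
  [12] addr=0x24 blk=9 s=1: VC-HIT | VC [21, 22, 5]
  [13] addr=0x1a blk=6 s=2: MISS | VC [22, 5, 26]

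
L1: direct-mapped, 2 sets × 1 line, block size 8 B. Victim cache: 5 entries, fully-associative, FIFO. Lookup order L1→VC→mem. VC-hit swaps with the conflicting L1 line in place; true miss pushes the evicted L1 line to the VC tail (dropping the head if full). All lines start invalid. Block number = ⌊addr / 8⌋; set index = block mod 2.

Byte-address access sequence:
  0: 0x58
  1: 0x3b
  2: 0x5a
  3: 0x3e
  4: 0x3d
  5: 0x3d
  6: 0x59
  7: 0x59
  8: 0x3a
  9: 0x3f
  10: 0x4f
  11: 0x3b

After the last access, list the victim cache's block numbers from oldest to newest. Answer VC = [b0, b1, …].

VC = [11, 9]

0: 0x58 (blk 11, set 1) → MISS  vc=[]
1: 0x3b (blk 7, set 1) → MISS  vc=[11]
2: 0x5a (blk 11, set 1) → VC-HIT  vc=[7]
3: 0x3e (blk 7, set 1) → VC-HIT  vc=[11]
4: 0x3d (blk 7, set 1) → L1-HIT  vc=[11]
5: 0x3d (blk 7, set 1) → L1-HIT  vc=[11]
6: 0x59 (blk 11, set 1) → VC-HIT  vc=[7]
7: 0x59 (blk 11, set 1) → L1-HIT  vc=[7]
8: 0x3a (blk 7, set 1) → VC-HIT  vc=[11]
9: 0x3f (blk 7, set 1) → L1-HIT  vc=[11]
10: 0x4f (blk 9, set 1) → MISS  vc=[11, 7]
11: 0x3b (blk 7, set 1) → VC-HIT  vc=[11, 9]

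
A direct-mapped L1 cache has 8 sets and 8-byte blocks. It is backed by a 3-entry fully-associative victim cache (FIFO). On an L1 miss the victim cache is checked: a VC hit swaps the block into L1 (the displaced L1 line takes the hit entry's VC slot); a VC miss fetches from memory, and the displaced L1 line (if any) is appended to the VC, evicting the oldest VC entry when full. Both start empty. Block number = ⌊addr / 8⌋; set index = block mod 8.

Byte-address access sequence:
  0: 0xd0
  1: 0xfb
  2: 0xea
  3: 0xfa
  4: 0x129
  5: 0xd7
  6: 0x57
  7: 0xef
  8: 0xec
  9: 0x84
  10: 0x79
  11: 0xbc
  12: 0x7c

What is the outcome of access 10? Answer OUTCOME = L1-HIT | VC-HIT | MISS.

OUTCOME = MISS

0: 0xd0 (blk 26, set 2) → MISS  vc=[]
1: 0xfb (blk 31, set 7) → MISS  vc=[]
2: 0xea (blk 29, set 5) → MISS  vc=[]
3: 0xfa (blk 31, set 7) → L1-HIT  vc=[]
4: 0x129 (blk 37, set 5) → MISS  vc=[29]
5: 0xd7 (blk 26, set 2) → L1-HIT  vc=[29]
6: 0x57 (blk 10, set 2) → MISS  vc=[29, 26]
7: 0xef (blk 29, set 5) → VC-HIT  vc=[37, 26]
8: 0xec (blk 29, set 5) → L1-HIT  vc=[37, 26]
9: 0x84 (blk 16, set 0) → MISS  vc=[37, 26]
10: 0x79 (blk 15, set 7) → MISS  vc=[37, 26, 31]
11: 0xbc (blk 23, set 7) → MISS  vc=[26, 31, 15]
12: 0x7c (blk 15, set 7) → VC-HIT  vc=[26, 31, 23]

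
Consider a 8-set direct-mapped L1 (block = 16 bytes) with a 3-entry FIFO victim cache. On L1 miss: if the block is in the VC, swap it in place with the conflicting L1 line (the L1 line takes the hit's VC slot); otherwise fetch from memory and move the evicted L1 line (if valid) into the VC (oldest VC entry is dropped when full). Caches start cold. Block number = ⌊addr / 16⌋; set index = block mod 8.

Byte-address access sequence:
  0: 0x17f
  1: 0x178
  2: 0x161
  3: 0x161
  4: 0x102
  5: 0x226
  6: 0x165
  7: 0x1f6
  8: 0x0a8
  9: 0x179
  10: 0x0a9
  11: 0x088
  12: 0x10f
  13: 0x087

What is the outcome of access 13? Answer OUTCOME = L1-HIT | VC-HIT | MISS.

OUTCOME = VC-HIT

0: 0x17f (blk 23, set 7) → MISS  vc=[]
1: 0x178 (blk 23, set 7) → L1-HIT  vc=[]
2: 0x161 (blk 22, set 6) → MISS  vc=[]
3: 0x161 (blk 22, set 6) → L1-HIT  vc=[]
4: 0x102 (blk 16, set 0) → MISS  vc=[]
5: 0x226 (blk 34, set 2) → MISS  vc=[]
6: 0x165 (blk 22, set 6) → L1-HIT  vc=[]
7: 0x1f6 (blk 31, set 7) → MISS  vc=[23]
8: 0xa8 (blk 10, set 2) → MISS  vc=[23, 34]
9: 0x179 (blk 23, set 7) → VC-HIT  vc=[31, 34]
10: 0xa9 (blk 10, set 2) → L1-HIT  vc=[31, 34]
11: 0x88 (blk 8, set 0) → MISS  vc=[31, 34, 16]
12: 0x10f (blk 16, set 0) → VC-HIT  vc=[31, 34, 8]
13: 0x87 (blk 8, set 0) → VC-HIT  vc=[31, 34, 16]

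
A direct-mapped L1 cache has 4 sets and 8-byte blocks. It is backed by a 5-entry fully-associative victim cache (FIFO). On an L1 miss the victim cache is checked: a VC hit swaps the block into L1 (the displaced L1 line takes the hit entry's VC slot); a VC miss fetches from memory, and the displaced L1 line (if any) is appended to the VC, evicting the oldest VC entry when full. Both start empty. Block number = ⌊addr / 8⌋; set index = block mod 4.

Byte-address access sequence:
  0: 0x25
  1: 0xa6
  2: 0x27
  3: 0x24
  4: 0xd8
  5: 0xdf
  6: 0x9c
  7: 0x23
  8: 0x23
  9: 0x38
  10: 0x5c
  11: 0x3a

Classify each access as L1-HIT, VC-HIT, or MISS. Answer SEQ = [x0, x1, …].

SEQ = [MISS, MISS, VC-HIT, L1-HIT, MISS, L1-HIT, MISS, L1-HIT, L1-HIT, MISS, MISS, VC-HIT]

  [0] addr=0x25 blk=4 s=0: MISS | VC []
  [1] addr=0xa6 blk=20 s=0: MISS | VC [4]
  [2] addr=0x27 blk=4 s=0: VC-HIT | VC [20]
  [3] addr=0x24 blk=4 s=0: L1-HIT | VC [20]
  [4] addr=0xd8 blk=27 s=3: MISS | VC [20]
  [5] addr=0xdf blk=27 s=3: L1-HIT | VC [20]
  [6] addr=0x9c blk=19 s=3: MISS | VC [20, 27]
  [7] addr=0x23 blk=4 s=0: L1-HIT | VC [20, 27]
  [8] addr=0x23 blk=4 s=0: L1-HIT | VC [20, 27]
  [9] addr=0x38 blk=7 s=3: MISS | VC [20, 27, 19]
  [10] addr=0x5c blk=11 s=3: MISS | VC [20, 27, 19, 7]
  [11] addr=0x3a blk=7 s=3: VC-HIT | VC [20, 27, 19, 11]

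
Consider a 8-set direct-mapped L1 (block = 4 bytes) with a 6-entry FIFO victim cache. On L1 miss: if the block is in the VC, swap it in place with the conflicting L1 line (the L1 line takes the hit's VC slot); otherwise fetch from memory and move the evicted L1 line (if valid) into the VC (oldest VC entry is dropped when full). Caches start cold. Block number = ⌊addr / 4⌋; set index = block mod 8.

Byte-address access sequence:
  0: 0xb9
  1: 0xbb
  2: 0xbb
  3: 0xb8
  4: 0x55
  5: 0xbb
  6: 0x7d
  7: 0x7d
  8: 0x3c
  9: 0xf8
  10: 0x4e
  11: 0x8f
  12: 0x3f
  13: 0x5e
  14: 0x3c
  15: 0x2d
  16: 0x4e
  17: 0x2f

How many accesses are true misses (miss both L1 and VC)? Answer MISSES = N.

MISSES = 9

#0 0xb9→b46/s6 MISS; vc=[]
#1 0xbb→b46/s6 L1-HIT; vc=[]
#2 0xbb→b46/s6 L1-HIT; vc=[]
#3 0xb8→b46/s6 L1-HIT; vc=[]
#4 0x55→b21/s5 MISS; vc=[]
#5 0xbb→b46/s6 L1-HIT; vc=[]
#6 0x7d→b31/s7 MISS; vc=[]
#7 0x7d→b31/s7 L1-HIT; vc=[]
#8 0x3c→b15/s7 MISS; vc=[31]
#9 0xf8→b62/s6 MISS; vc=[31,46]
#10 0x4e→b19/s3 MISS; vc=[31,46]
#11 0x8f→b35/s3 MISS; vc=[31,46,19]
#12 0x3f→b15/s7 L1-HIT; vc=[31,46,19]
#13 0x5e→b23/s7 MISS; vc=[31,46,19,15]
#14 0x3c→b15/s7 VC-HIT; vc=[31,46,19,23]
#15 0x2d→b11/s3 MISS; vc=[31,46,19,23,35]
#16 0x4e→b19/s3 VC-HIT; vc=[31,46,11,23,35]
#17 0x2f→b11/s3 VC-HIT; vc=[31,46,19,23,35]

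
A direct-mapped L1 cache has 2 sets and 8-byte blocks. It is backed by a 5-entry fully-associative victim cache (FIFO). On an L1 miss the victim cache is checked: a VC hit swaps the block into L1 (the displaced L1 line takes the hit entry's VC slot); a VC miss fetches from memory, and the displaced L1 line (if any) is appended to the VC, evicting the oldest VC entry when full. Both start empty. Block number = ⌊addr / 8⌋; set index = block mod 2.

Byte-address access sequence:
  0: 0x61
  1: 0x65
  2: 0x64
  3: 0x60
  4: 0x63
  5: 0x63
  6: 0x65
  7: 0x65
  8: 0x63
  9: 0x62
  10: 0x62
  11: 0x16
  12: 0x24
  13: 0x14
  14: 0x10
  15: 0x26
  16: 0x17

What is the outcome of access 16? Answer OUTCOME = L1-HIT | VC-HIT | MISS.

  [0] addr=0x61 blk=12 s=0: MISS | VC []
  [1] addr=0x65 blk=12 s=0: L1-HIT | VC []
  [2] addr=0x64 blk=12 s=0: L1-HIT | VC []
  [3] addr=0x60 blk=12 s=0: L1-HIT | VC []
  [4] addr=0x63 blk=12 s=0: L1-HIT | VC []
  [5] addr=0x63 blk=12 s=0: L1-HIT | VC []
  [6] addr=0x65 blk=12 s=0: L1-HIT | VC []
  [7] addr=0x65 blk=12 s=0: L1-HIT | VC []
  [8] addr=0x63 blk=12 s=0: L1-HIT | VC []
  [9] addr=0x62 blk=12 s=0: L1-HIT | VC []
  [10] addr=0x62 blk=12 s=0: L1-HIT | VC []
  [11] addr=0x16 blk=2 s=0: MISS | VC [12]
  [12] addr=0x24 blk=4 s=0: MISS | VC [12, 2]
  [13] addr=0x14 blk=2 s=0: VC-HIT | VC [12, 4]
  [14] addr=0x10 blk=2 s=0: L1-HIT | VC [12, 4]
  [15] addr=0x26 blk=4 s=0: VC-HIT | VC [12, 2]
  [16] addr=0x17 blk=2 s=0: VC-HIT | VC [12, 4]

OUTCOME = VC-HIT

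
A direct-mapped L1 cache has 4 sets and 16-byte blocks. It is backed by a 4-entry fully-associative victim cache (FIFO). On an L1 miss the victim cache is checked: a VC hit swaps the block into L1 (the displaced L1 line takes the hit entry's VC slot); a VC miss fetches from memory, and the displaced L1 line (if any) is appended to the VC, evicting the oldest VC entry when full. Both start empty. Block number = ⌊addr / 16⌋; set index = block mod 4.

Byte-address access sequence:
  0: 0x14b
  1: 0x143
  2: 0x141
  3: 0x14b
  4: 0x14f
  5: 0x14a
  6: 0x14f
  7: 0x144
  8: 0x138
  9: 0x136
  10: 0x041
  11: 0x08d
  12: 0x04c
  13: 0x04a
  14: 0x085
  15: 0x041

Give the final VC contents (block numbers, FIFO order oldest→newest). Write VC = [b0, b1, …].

0: 0x14b (blk 20, set 0) → MISS  vc=[]
1: 0x143 (blk 20, set 0) → L1-HIT  vc=[]
2: 0x141 (blk 20, set 0) → L1-HIT  vc=[]
3: 0x14b (blk 20, set 0) → L1-HIT  vc=[]
4: 0x14f (blk 20, set 0) → L1-HIT  vc=[]
5: 0x14a (blk 20, set 0) → L1-HIT  vc=[]
6: 0x14f (blk 20, set 0) → L1-HIT  vc=[]
7: 0x144 (blk 20, set 0) → L1-HIT  vc=[]
8: 0x138 (blk 19, set 3) → MISS  vc=[]
9: 0x136 (blk 19, set 3) → L1-HIT  vc=[]
10: 0x41 (blk 4, set 0) → MISS  vc=[20]
11: 0x8d (blk 8, set 0) → MISS  vc=[20, 4]
12: 0x4c (blk 4, set 0) → VC-HIT  vc=[20, 8]
13: 0x4a (blk 4, set 0) → L1-HIT  vc=[20, 8]
14: 0x85 (blk 8, set 0) → VC-HIT  vc=[20, 4]
15: 0x41 (blk 4, set 0) → VC-HIT  vc=[20, 8]

VC = [20, 8]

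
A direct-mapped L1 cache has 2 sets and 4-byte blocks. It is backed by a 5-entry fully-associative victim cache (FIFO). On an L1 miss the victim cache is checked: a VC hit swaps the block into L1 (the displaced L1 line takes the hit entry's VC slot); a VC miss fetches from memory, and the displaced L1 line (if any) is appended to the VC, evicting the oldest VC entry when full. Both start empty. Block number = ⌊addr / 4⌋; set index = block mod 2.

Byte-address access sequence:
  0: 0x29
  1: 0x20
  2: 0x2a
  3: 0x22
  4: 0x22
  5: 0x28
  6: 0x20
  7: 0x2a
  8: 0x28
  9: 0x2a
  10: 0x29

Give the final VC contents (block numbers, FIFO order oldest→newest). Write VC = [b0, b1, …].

  [0] addr=0x29 blk=10 s=0: MISS | VC []
  [1] addr=0x20 blk=8 s=0: MISS | VC [10]
  [2] addr=0x2a blk=10 s=0: VC-HIT | VC [8]
  [3] addr=0x22 blk=8 s=0: VC-HIT | VC [10]
  [4] addr=0x22 blk=8 s=0: L1-HIT | VC [10]
  [5] addr=0x28 blk=10 s=0: VC-HIT | VC [8]
  [6] addr=0x20 blk=8 s=0: VC-HIT | VC [10]
  [7] addr=0x2a blk=10 s=0: VC-HIT | VC [8]
  [8] addr=0x28 blk=10 s=0: L1-HIT | VC [8]
  [9] addr=0x2a blk=10 s=0: L1-HIT | VC [8]
  [10] addr=0x29 blk=10 s=0: L1-HIT | VC [8]

VC = [8]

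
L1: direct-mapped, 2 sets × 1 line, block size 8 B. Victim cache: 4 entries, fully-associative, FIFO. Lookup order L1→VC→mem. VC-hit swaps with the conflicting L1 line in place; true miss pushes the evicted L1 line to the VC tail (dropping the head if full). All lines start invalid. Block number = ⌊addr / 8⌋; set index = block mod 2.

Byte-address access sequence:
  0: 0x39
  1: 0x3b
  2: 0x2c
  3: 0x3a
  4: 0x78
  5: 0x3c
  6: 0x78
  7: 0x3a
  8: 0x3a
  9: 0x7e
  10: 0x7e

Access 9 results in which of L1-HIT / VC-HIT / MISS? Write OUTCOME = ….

  [0] addr=0x39 blk=7 s=1: MISS | VC []
  [1] addr=0x3b blk=7 s=1: L1-HIT | VC []
  [2] addr=0x2c blk=5 s=1: MISS | VC [7]
  [3] addr=0x3a blk=7 s=1: VC-HIT | VC [5]
  [4] addr=0x78 blk=15 s=1: MISS | VC [5, 7]
  [5] addr=0x3c blk=7 s=1: VC-HIT | VC [5, 15]
  [6] addr=0x78 blk=15 s=1: VC-HIT | VC [5, 7]
  [7] addr=0x3a blk=7 s=1: VC-HIT | VC [5, 15]
  [8] addr=0x3a blk=7 s=1: L1-HIT | VC [5, 15]
  [9] addr=0x7e blk=15 s=1: VC-HIT | VC [5, 7]
  [10] addr=0x7e blk=15 s=1: L1-HIT | VC [5, 7]

OUTCOME = VC-HIT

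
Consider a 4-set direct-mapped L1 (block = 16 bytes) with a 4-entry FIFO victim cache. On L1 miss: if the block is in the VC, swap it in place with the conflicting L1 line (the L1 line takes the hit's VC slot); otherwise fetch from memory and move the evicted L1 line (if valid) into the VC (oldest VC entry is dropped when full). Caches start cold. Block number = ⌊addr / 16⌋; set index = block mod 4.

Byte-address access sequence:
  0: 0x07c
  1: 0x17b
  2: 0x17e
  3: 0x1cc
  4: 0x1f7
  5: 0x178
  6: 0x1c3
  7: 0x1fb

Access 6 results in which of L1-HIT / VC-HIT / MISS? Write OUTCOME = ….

#0 0x7c→b7/s3 MISS; vc=[]
#1 0x17b→b23/s3 MISS; vc=[7]
#2 0x17e→b23/s3 L1-HIT; vc=[7]
#3 0x1cc→b28/s0 MISS; vc=[7]
#4 0x1f7→b31/s3 MISS; vc=[7,23]
#5 0x178→b23/s3 VC-HIT; vc=[7,31]
#6 0x1c3→b28/s0 L1-HIT; vc=[7,31]
#7 0x1fb→b31/s3 VC-HIT; vc=[7,23]

OUTCOME = L1-HIT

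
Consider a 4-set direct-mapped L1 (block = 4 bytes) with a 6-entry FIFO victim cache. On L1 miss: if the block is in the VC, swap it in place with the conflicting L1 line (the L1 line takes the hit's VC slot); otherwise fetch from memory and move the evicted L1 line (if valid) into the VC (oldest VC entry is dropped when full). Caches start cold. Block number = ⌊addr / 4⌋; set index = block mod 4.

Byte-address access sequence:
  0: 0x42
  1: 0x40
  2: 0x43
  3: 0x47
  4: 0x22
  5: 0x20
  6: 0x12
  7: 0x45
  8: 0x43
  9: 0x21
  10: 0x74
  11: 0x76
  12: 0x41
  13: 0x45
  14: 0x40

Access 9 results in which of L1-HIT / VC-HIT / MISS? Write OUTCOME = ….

  [0] addr=0x42 blk=16 s=0: MISS | VC []
  [1] addr=0x40 blk=16 s=0: L1-HIT | VC []
  [2] addr=0x43 blk=16 s=0: L1-HIT | VC []
  [3] addr=0x47 blk=17 s=1: MISS | VC []
  [4] addr=0x22 blk=8 s=0: MISS | VC [16]
  [5] addr=0x20 blk=8 s=0: L1-HIT | VC [16]
  [6] addr=0x12 blk=4 s=0: MISS | VC [16, 8]
  [7] addr=0x45 blk=17 s=1: L1-HIT | VC [16, 8]
  [8] addr=0x43 blk=16 s=0: VC-HIT | VC [4, 8]
  [9] addr=0x21 blk=8 s=0: VC-HIT | VC [4, 16]
  [10] addr=0x74 blk=29 s=1: MISS | VC [4, 16, 17]
  [11] addr=0x76 blk=29 s=1: L1-HIT | VC [4, 16, 17]
  [12] addr=0x41 blk=16 s=0: VC-HIT | VC [4, 8, 17]
  [13] addr=0x45 blk=17 s=1: VC-HIT | VC [4, 8, 29]
  [14] addr=0x40 blk=16 s=0: L1-HIT | VC [4, 8, 29]

OUTCOME = VC-HIT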